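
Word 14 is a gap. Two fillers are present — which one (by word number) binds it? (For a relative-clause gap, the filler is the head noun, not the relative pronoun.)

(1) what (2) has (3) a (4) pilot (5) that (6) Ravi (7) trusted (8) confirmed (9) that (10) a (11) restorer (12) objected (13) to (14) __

1

The marked gap is the object of the preposition "to" of "objected".
Its filler is the fronted wh-phrase "what", at word 1.
(The other dependency links word 4 to a gap after word 7.)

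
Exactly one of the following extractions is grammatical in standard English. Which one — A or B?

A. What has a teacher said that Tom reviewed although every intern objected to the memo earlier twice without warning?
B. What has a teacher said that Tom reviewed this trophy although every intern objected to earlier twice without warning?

A

In B, the wh-phrase is extracted from inside an adjunct island (introduced by "although"), which blocks movement.
In A, the extraction path crosses only that-complement boundaries, which are transparent.
So A is grammatical.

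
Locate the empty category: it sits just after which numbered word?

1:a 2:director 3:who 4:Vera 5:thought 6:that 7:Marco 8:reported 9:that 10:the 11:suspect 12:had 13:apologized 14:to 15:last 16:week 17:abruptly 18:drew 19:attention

14

The displaced element is "a director" (word 2).
It is linked across 2 clause boundaries (that → that).
It functions as the object of the preposition "to" of "apologized", so the gap sits immediately after word 14 ("to").
Base order: Vera thought that Marco reported that the suspect had apologized to a director last week abruptly.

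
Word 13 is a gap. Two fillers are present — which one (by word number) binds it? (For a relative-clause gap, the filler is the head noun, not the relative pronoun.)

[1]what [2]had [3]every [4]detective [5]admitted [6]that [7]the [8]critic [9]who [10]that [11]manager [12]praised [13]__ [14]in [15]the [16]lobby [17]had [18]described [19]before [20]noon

The marked gap is inside the relative clause, the direct object of "praised".
Its filler is the head noun "critic" (via "who"), at word 8.
(The other dependency links word 1 to a gap after word 18.)

8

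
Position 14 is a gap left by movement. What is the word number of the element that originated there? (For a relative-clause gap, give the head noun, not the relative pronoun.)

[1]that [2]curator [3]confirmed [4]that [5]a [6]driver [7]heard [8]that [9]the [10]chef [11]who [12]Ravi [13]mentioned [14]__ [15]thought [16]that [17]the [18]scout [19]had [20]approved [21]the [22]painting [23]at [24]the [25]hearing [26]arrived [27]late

The gap at 14 is the subject of "thought", inside a relative clause.
The relative pronoun is "who" (word 11); it is bound by the head noun immediately before it.
Its filler is the head noun "chef", at word 10.

10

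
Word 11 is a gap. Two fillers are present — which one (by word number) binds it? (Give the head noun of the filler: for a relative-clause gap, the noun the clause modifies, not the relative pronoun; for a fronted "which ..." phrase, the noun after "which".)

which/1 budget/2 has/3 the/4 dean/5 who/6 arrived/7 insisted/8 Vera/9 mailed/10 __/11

2

The marked gap is the direct object of "mailed".
Its filler is the fronted wh-phrase "which budget", at word 2.
(The other dependency links word 5 to a gap after word 6.)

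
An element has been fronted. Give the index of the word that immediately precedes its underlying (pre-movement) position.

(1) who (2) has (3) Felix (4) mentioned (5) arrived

4

The displaced element is "who" (word 1).
It is linked across 1 clause boundary (Ø).
It functions as the subject of "arrived", so the gap sits immediately after word 4 ("mentioned").
Base order: Felix has mentioned that who arrived.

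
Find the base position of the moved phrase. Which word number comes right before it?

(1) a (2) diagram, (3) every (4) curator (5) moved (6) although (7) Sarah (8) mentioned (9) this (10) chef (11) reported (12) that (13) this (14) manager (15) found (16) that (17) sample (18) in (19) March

5

The displaced element is "a diagram" (word 2).
It functions as the direct object of "moved", so the gap sits immediately after word 5 ("moved").
Base order: Every curator moved a diagram although Sarah mentioned this chef reported that this manager found that sample in March.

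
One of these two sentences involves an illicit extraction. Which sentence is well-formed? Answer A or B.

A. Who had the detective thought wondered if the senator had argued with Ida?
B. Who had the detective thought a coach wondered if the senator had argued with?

In B, the wh-phrase is extracted from inside a wh-island (introduced by "if"), which blocks movement.
In A, the extraction path crosses only that-complement boundaries, which are transparent.
So A is grammatical.

A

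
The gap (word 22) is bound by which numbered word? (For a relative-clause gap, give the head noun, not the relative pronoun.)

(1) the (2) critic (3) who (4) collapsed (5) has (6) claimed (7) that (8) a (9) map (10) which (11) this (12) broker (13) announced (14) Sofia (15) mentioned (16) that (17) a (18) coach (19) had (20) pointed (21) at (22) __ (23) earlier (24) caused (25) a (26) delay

9

The gap at 22 is the prepositional object of "pointed", inside a relative clause.
The relative pronoun is "which" (word 10); it is bound by the head noun immediately before it.
Its filler is the head noun "map", at word 9.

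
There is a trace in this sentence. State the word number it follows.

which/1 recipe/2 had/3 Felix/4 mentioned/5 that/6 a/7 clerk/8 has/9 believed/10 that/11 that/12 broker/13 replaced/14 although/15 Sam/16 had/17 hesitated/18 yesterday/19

14

The displaced element is "which recipe" (word 2).
It is linked across 2 clause boundaries (that → that).
It functions as the direct object of "replaced", so the gap sits immediately after word 14 ("replaced").
Base order: Felix had mentioned that a clerk has believed that that broker replaced which recipe although Sam had hesitated yesterday.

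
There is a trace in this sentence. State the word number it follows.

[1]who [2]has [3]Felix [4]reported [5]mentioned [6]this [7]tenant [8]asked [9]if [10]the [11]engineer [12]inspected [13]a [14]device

The displaced element is "who" (word 1).
It is linked across 1 clause boundary (Ø).
It functions as the subject of "mentioned", so the gap sits immediately after word 4 ("reported").
Base order: Felix has reported that who mentioned this tenant asked if the engineer inspected a device.

4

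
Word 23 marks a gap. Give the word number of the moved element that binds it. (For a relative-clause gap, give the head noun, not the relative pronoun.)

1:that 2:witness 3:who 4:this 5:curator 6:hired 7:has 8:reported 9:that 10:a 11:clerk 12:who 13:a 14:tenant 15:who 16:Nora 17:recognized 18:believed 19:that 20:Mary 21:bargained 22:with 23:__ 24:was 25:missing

The gap at 23 is the prepositional object of "bargained", inside a relative clause.
The relative pronoun is "who" (word 12); it is bound by the head noun immediately before it.
Its filler is the head noun "clerk", at word 11.

11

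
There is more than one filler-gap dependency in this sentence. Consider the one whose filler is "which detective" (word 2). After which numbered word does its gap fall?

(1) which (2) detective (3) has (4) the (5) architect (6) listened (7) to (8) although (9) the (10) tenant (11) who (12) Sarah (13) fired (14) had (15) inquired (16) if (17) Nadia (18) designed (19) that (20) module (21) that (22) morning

The displaced element is "which detective" (word 2).
It functions as the object of the preposition "to" of "listened", so the gap sits immediately after word 7 ("to").
Base order: The architect has listened to which detective although the tenant who Sarah fired had inquired if Nadia designed that module that morning.

7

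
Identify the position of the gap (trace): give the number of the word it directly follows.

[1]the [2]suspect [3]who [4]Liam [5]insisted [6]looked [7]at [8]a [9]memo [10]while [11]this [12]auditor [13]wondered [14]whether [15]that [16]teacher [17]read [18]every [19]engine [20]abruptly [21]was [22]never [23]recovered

5

The displaced element is "the suspect" (word 2).
It is linked across 1 clause boundary (Ø).
It functions as the subject of "looked", so the gap sits immediately after word 5 ("insisted").
Base order: Liam insisted the suspect looked at a memo while this auditor wondered whether that teacher read every engine abruptly.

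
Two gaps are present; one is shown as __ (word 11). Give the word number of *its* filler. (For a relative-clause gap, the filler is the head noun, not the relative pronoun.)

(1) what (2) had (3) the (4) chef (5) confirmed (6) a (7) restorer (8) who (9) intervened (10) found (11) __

1

The marked gap is the direct object of "found".
Its filler is the fronted wh-phrase "what", at word 1.
(The other dependency links word 7 to a gap after word 8.)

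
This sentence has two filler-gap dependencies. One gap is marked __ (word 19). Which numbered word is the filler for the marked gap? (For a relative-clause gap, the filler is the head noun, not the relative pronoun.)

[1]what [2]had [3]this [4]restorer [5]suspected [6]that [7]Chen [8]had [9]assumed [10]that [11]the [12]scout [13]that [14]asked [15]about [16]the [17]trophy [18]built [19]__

1

The marked gap is the direct object of "built".
Its filler is the fronted wh-phrase "what", at word 1.
(The other dependency links word 12 to a gap after word 13.)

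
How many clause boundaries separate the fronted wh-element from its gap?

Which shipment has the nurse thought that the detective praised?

1

"which shipment" is extracted from the object of "praised".
Boundaries crossed, outermost first: [that] — 1 in total.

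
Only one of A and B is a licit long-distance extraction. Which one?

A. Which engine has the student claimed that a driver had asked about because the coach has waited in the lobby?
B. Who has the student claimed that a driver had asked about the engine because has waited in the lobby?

A

In B, the wh-phrase is extracted from inside an adjunct island (introduced by "because"), which blocks movement.
In A, the extraction path crosses only that-complement boundaries, which are transparent.
So A is grammatical.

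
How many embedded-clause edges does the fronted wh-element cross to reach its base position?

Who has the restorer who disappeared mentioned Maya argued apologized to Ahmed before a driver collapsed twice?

"who" is extracted from the subject of "apologized".
Boundaries crossed, outermost first: [Ø], [Ø] — 2 in total.

2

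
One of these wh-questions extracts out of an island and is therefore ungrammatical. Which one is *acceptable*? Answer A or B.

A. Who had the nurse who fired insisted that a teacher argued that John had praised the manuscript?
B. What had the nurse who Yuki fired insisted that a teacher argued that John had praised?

In A, the wh-phrase is extracted from inside a complex-NP island (relative clause) (introduced by "who"), which blocks movement.
In B, the extraction path crosses only that-complement boundaries, which are transparent.
So B is grammatical.

B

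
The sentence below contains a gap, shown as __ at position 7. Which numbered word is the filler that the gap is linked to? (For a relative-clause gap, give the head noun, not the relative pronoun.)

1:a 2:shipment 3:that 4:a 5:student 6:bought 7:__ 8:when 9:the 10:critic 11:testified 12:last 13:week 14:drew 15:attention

The gap at 7 is the object of "bought", inside a relative clause.
The relative pronoun is "that" (word 3); it is bound by the head noun immediately before it.
Its filler is the head noun "shipment", at word 2.

2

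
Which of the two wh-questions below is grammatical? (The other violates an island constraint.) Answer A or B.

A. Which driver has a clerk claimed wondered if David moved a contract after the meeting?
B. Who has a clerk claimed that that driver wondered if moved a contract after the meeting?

In B, the wh-phrase is extracted from inside a wh-island (introduced by "if"), which blocks movement.
In A, the extraction path crosses only that-complement boundaries, which are transparent.
So A is grammatical.

A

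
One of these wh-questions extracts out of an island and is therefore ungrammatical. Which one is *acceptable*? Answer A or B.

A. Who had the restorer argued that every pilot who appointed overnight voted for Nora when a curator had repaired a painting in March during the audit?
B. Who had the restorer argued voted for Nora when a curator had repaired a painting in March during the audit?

In A, the wh-phrase is extracted from inside a complex-NP island (relative clause) (introduced by "who"), which blocks movement.
In B, the extraction path crosses only that-complement boundaries, which are transparent.
So B is grammatical.

B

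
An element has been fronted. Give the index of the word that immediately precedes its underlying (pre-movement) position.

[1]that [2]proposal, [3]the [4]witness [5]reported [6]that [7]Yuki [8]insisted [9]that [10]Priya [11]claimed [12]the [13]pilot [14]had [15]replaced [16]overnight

The displaced element is "that proposal" (word 2).
It is linked across 3 clause boundaries (that → that → Ø).
It functions as the direct object of "replaced", so the gap sits immediately after word 15 ("replaced").
Base order: The witness reported that Yuki insisted that Priya claimed the pilot had replaced that proposal overnight.

15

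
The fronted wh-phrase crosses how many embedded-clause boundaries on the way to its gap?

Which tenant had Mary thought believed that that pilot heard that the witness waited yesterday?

"which tenant" is extracted from the subject of "believed".
Boundaries crossed, outermost first: [Ø] — 1 in total.

1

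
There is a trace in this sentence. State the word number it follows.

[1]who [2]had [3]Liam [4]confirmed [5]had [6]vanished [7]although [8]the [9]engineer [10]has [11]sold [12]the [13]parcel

4

The displaced element is "who" (word 1).
It is linked across 1 clause boundary (Ø).
It functions as the subject of "vanished", so the gap sits immediately after word 4 ("confirmed").
Base order: Liam had confirmed who had vanished although the engineer has sold the parcel.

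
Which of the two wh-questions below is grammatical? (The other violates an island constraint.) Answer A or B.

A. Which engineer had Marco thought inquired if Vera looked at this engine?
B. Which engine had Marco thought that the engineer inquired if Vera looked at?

In B, the wh-phrase is extracted from inside a wh-island (introduced by "if"), which blocks movement.
In A, the extraction path crosses only that-complement boundaries, which are transparent.
So A is grammatical.

A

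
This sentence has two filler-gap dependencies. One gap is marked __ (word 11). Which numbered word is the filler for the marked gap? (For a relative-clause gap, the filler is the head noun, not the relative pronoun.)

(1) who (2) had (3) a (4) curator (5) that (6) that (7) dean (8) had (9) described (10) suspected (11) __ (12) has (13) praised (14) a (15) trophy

The marked gap is the subject of "praised".
Its filler is the fronted wh-phrase "who", at word 1.
(The other dependency links word 4 to a gap after word 9.)

1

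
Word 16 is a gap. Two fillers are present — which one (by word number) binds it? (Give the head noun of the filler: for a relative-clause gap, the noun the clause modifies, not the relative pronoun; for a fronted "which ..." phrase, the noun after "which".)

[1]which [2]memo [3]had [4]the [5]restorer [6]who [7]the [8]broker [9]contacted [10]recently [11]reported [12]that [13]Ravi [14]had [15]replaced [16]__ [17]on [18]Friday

2

The marked gap is the direct object of "replaced".
Its filler is the fronted wh-phrase "which memo", at word 2.
(The other dependency links word 5 to a gap after word 9.)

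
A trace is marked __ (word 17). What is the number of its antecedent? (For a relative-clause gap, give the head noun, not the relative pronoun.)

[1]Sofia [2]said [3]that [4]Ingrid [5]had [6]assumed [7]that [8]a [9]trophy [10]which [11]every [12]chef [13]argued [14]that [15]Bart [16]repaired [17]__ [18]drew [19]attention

The gap at 17 is the object of "repaired", inside a relative clause.
The relative pronoun is "which" (word 10); it is bound by the head noun immediately before it.
Its filler is the head noun "trophy", at word 9.

9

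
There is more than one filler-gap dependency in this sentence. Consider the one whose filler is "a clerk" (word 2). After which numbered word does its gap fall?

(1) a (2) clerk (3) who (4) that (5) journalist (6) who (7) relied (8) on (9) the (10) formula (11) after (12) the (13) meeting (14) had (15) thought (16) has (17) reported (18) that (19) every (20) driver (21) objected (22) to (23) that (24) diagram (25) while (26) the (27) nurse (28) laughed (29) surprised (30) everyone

15

The displaced element is "a clerk" (word 2).
It is linked across 1 clause boundary (Ø).
It functions as the subject of "reported", so the gap sits immediately after word 15 ("thought").
Base order: That journalist who relied on the formula after the meeting had thought that a clerk has reported that every driver objected to that diagram while the nurse laughed.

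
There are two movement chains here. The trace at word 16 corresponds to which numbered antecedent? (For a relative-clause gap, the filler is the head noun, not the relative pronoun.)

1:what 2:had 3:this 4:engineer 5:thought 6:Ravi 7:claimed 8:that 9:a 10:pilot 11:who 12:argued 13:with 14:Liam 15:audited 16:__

The marked gap is the direct object of "audited".
Its filler is the fronted wh-phrase "what", at word 1.
(The other dependency links word 10 to a gap after word 11.)

1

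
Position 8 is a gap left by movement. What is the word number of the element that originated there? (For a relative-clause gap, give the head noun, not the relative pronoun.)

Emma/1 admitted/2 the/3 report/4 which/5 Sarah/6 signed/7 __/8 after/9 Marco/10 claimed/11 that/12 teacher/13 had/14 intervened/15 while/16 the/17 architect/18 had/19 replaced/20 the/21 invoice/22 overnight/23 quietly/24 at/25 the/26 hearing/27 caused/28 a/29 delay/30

4

The gap at 8 is the object of "signed", inside a relative clause.
The relative pronoun is "which" (word 5); it is bound by the head noun immediately before it.
Its filler is the head noun "report", at word 4.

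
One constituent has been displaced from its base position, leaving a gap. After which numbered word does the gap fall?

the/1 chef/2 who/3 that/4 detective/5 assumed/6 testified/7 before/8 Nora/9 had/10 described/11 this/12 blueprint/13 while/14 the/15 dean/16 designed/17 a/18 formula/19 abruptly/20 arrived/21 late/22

6

The displaced element is "the chef" (word 2).
It is linked across 1 clause boundary (Ø).
It functions as the subject of "testified", so the gap sits immediately after word 6 ("assumed").
Base order: That detective assumed that the chef testified before Nora had described this blueprint while the dean designed a formula abruptly.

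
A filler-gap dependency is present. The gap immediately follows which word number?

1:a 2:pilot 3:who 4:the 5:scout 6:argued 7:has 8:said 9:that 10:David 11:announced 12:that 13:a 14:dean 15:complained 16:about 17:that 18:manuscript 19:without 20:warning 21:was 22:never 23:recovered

6

The displaced element is "a pilot" (word 2).
It is linked across 1 clause boundary (Ø).
It functions as the subject of "said", so the gap sits immediately after word 6 ("argued").
Base order: The scout argued that a pilot has said that David announced that a dean complained about that manuscript without warning.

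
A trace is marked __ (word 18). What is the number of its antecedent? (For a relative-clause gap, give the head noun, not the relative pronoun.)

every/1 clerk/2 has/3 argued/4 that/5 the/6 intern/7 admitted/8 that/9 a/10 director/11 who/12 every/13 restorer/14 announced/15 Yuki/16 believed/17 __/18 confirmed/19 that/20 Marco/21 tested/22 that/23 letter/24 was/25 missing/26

11

The gap at 18 is the subject of "confirmed", inside a relative clause.
The relative pronoun is "who" (word 12); it is bound by the head noun immediately before it.
Its filler is the head noun "director", at word 11.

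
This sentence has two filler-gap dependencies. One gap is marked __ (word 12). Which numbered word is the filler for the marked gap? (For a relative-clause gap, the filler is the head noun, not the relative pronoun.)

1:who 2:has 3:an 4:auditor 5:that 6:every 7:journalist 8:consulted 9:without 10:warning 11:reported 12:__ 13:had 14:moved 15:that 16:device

The marked gap is the subject of "moved".
Its filler is the fronted wh-phrase "who", at word 1.
(The other dependency links word 4 to a gap after word 8.)

1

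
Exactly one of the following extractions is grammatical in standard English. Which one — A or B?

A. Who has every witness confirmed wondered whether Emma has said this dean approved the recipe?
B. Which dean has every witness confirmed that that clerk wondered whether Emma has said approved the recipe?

A

In B, the wh-phrase is extracted from inside a wh-island (introduced by "whether"), which blocks movement.
In A, the extraction path crosses only that-complement boundaries, which are transparent.
So A is grammatical.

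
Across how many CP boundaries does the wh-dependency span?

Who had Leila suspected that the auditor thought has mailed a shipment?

"who" is extracted from the subject of "mailed".
Boundaries crossed, outermost first: [that], [Ø] — 2 in total.

2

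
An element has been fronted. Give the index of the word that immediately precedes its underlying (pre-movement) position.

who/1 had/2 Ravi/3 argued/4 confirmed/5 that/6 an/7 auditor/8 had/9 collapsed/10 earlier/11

The displaced element is "who" (word 1).
It is linked across 1 clause boundary (Ø).
It functions as the subject of "confirmed", so the gap sits immediately after word 4 ("argued").
Base order: Ravi had argued who confirmed that an auditor had collapsed earlier.

4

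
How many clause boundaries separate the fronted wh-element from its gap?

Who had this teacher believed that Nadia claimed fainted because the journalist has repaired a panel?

2

"who" is extracted from the subject of "fainted".
Boundaries crossed, outermost first: [that], [Ø] — 2 in total.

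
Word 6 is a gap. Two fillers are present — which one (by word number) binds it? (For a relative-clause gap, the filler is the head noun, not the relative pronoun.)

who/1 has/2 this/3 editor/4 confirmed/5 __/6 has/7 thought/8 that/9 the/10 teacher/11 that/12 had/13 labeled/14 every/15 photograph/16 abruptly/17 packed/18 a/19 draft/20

The marked gap is the subject of "thought".
Its filler is the fronted wh-phrase "who", at word 1.
(The other dependency links word 11 to a gap after word 12.)

1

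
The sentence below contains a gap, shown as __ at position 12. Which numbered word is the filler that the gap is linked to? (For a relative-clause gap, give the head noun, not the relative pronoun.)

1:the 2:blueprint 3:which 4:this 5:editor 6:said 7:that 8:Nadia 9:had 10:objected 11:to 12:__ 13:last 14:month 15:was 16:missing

2

The gap at 12 is the prepositional object of "objected", inside a relative clause.
The relative pronoun is "which" (word 3); it is bound by the head noun immediately before it.
Its filler is the head noun "blueprint", at word 2.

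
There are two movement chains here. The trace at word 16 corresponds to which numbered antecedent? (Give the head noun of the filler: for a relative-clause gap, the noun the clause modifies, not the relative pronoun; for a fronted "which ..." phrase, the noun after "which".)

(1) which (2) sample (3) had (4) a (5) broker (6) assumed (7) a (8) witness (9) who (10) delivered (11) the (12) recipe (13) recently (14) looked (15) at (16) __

2

The marked gap is the object of the preposition "at" of "looked".
Its filler is the fronted wh-phrase "which sample", at word 2.
(The other dependency links word 8 to a gap after word 9.)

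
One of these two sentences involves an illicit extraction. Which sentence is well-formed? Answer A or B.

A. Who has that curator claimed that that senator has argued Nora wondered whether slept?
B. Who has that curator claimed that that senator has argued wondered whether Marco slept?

In A, the wh-phrase is extracted from inside a wh-island (introduced by "whether"), which blocks movement.
In B, the extraction path crosses only that-complement boundaries, which are transparent.
So B is grammatical.

B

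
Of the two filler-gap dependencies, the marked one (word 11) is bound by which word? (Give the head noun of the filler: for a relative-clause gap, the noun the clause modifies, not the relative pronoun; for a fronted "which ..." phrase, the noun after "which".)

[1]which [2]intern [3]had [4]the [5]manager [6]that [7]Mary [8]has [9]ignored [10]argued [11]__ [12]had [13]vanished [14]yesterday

2

The marked gap is the subject of "vanished".
Its filler is the fronted wh-phrase "which intern", at word 2.
(The other dependency links word 5 to a gap after word 9.)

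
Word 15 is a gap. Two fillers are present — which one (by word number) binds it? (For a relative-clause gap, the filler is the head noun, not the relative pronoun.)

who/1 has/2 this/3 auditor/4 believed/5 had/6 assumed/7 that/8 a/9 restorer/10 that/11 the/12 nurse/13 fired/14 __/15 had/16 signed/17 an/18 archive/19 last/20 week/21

10

The marked gap is inside the relative clause, the direct object of "fired".
Its filler is the head noun "restorer" (via "that"), at word 10.
(The other dependency links word 1 to a gap after word 5.)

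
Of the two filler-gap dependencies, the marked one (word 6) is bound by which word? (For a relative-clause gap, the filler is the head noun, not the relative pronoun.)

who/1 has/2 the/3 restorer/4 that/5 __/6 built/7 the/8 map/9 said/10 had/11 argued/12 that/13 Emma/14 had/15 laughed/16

4

The marked gap is inside the relative clause, the subject of "built".
Its filler is the head noun "restorer" (via "that"), at word 4.
(The other dependency links word 1 to a gap after word 10.)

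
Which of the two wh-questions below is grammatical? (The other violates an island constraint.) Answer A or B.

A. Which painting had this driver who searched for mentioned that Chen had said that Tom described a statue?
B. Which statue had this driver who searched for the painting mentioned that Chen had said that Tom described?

In A, the wh-phrase is extracted from inside a complex-NP island (relative clause) (introduced by "who"), which blocks movement.
In B, the extraction path crosses only that-complement boundaries, which are transparent.
So B is grammatical.

B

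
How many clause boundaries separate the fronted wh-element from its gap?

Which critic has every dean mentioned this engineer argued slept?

2

"which critic" is extracted from the subject of "slept".
Boundaries crossed, outermost first: [Ø], [Ø] — 2 in total.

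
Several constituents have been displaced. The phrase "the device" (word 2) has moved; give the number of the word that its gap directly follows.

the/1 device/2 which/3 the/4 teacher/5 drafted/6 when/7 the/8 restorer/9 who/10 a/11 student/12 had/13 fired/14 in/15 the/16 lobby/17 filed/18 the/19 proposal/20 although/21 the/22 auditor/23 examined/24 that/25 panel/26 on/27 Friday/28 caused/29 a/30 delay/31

The displaced element is "the device" (word 2).
It functions as the direct object of "drafted", so the gap sits immediately after word 6 ("drafted").
Base order: The teacher drafted the device when the restorer who a student had fired in the lobby filed the proposal although the auditor examined that panel on Friday.

6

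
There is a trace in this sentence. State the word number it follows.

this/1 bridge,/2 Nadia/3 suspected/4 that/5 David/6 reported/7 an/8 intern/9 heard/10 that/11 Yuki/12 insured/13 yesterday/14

13

The displaced element is "this bridge" (word 2).
It is linked across 3 clause boundaries (that → Ø → that).
It functions as the direct object of "insured", so the gap sits immediately after word 13 ("insured").
Base order: Nadia suspected that David reported an intern heard that Yuki insured this bridge yesterday.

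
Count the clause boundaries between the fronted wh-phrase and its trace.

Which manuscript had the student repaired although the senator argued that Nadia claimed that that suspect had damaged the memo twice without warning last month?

0

"which manuscript" originates inside the matrix clause — no clause boundary is crossed.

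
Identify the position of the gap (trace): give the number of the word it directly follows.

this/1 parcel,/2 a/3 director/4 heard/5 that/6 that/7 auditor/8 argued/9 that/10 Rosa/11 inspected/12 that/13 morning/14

12

The displaced element is "this parcel" (word 2).
It is linked across 2 clause boundaries (that → that).
It functions as the direct object of "inspected", so the gap sits immediately after word 12 ("inspected").
Base order: A director heard that that auditor argued that Rosa inspected this parcel that morning.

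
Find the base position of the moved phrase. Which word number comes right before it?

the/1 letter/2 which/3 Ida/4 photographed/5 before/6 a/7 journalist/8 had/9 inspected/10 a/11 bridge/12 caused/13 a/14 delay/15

The displaced element is "the letter" (word 2).
It functions as the direct object of "photographed", so the gap sits immediately after word 5 ("photographed").
Base order: Ida photographed the letter before a journalist had inspected a bridge.

5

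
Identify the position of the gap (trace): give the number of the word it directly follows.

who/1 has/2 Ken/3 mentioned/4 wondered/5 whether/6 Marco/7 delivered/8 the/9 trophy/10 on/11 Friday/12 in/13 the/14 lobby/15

The displaced element is "who" (word 1).
It is linked across 1 clause boundary (Ø).
It functions as the subject of "wondered", so the gap sits immediately after word 4 ("mentioned").
Base order: Ken has mentioned that who wondered whether Marco delivered the trophy on Friday in the lobby.

4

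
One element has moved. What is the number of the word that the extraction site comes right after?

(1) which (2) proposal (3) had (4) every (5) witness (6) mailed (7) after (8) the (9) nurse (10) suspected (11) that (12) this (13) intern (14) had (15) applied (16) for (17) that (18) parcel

The displaced element is "which proposal" (word 2).
It functions as the direct object of "mailed", so the gap sits immediately after word 6 ("mailed").
Base order: Every witness had mailed which proposal after the nurse suspected that this intern had applied for that parcel.

6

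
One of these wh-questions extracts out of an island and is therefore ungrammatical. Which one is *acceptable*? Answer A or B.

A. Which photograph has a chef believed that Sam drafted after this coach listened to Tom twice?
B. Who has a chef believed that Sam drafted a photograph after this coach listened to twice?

A

In B, the wh-phrase is extracted from inside an adjunct island (introduced by "after"), which blocks movement.
In A, the extraction path crosses only that-complement boundaries, which are transparent.
So A is grammatical.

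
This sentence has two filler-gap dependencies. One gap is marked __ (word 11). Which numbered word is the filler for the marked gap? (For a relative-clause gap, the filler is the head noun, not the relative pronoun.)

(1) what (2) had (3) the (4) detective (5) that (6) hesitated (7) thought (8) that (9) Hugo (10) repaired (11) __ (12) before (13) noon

The marked gap is the direct object of "repaired".
Its filler is the fronted wh-phrase "what", at word 1.
(The other dependency links word 4 to a gap after word 5.)

1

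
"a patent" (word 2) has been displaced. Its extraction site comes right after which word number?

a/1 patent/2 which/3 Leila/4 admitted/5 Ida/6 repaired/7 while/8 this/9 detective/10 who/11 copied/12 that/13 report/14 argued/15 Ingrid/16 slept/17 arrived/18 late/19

The displaced element is "a patent" (word 2).
It is linked across 1 clause boundary (Ø).
It functions as the direct object of "repaired", so the gap sits immediately after word 7 ("repaired").
Base order: Leila admitted Ida repaired a patent while this detective who copied that report argued Ingrid slept.

7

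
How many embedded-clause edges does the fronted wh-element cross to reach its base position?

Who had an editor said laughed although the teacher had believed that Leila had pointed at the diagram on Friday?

1

"who" is extracted from the subject of "laughed".
Boundaries crossed, outermost first: [Ø] — 1 in total.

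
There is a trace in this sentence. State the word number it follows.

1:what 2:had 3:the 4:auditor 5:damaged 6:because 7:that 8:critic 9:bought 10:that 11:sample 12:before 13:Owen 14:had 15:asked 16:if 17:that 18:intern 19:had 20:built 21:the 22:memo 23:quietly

5

The displaced element is "what" (word 1).
It functions as the direct object of "damaged", so the gap sits immediately after word 5 ("damaged").
Base order: The auditor had damaged what because that critic bought that sample before Owen had asked if that intern had built the memo quietly.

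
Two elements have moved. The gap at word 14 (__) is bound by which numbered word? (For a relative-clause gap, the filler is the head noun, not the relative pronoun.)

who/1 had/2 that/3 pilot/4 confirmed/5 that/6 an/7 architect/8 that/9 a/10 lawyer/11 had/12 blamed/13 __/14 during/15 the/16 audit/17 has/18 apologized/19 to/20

8

The marked gap is inside the relative clause, the direct object of "blamed".
Its filler is the head noun "architect" (via "that"), at word 8.
(The other dependency links word 1 to a gap after word 20.)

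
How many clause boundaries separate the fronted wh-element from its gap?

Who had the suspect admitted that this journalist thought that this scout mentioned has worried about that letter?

3

"who" is extracted from the subject of "worried".
Boundaries crossed, outermost first: [that], [that], [Ø] — 3 in total.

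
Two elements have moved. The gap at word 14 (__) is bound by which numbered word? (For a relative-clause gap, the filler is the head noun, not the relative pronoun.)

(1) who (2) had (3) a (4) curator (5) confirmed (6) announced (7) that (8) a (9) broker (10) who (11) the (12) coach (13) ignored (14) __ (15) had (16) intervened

The marked gap is inside the relative clause, the direct object of "ignored".
Its filler is the head noun "broker" (via "who"), at word 9.
(The other dependency links word 1 to a gap after word 5.)

9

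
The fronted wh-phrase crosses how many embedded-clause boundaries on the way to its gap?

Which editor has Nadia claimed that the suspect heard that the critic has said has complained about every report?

"which editor" is extracted from the subject of "complained".
Boundaries crossed, outermost first: [that], [that], [Ø] — 3 in total.

3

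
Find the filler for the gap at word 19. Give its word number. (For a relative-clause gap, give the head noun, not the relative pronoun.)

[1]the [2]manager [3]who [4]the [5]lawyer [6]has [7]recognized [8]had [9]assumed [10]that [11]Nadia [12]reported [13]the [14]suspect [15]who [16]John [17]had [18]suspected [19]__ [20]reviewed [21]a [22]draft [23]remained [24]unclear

14

The gap at 19 is the subject of "reviewed", inside a relative clause.
The relative pronoun is "who" (word 15); it is bound by the head noun immediately before it.
Its filler is the head noun "suspect", at word 14.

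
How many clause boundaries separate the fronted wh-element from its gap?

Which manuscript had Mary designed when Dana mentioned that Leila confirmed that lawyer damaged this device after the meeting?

0

"which manuscript" originates inside the matrix clause — no clause boundary is crossed.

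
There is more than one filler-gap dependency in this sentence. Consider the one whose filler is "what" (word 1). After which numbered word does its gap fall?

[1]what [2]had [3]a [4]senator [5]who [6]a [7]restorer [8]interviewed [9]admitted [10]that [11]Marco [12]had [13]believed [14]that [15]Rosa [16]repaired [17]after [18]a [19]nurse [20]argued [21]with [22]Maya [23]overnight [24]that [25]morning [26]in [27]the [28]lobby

16

The displaced element is "what" (word 1).
It is linked across 2 clause boundaries (that → that).
It functions as the direct object of "repaired", so the gap sits immediately after word 16 ("repaired").
Base order: A senator who a restorer interviewed had admitted that Marco had believed that Rosa repaired what after a nurse argued with Maya overnight that morning in the lobby.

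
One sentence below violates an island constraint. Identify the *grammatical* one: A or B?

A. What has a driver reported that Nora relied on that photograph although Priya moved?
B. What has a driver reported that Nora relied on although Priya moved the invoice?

B

In A, the wh-phrase is extracted from inside an adjunct island (introduced by "although"), which blocks movement.
In B, the extraction path crosses only that-complement boundaries, which are transparent.
So B is grammatical.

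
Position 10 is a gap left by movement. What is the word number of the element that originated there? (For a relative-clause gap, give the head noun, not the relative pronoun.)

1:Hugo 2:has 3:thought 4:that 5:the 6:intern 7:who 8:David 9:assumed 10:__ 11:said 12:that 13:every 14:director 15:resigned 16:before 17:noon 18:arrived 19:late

6

The gap at 10 is the subject of "said", inside a relative clause.
The relative pronoun is "who" (word 7); it is bound by the head noun immediately before it.
Its filler is the head noun "intern", at word 6.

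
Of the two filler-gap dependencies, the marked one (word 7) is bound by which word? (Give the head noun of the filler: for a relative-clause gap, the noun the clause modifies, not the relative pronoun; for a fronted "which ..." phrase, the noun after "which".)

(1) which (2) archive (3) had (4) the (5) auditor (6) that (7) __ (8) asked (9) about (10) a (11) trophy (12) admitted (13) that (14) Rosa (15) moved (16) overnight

5

The marked gap is inside the relative clause, the subject of "asked".
Its filler is the head noun "auditor" (via "that"), at word 5.
(The other dependency links word 2 to a gap after word 15.)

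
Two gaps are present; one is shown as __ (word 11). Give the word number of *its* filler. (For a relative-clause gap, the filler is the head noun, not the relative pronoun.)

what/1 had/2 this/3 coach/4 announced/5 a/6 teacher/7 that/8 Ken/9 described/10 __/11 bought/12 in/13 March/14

7

The marked gap is inside the relative clause, the direct object of "described".
Its filler is the head noun "teacher" (via "that"), at word 7.
(The other dependency links word 1 to a gap after word 12.)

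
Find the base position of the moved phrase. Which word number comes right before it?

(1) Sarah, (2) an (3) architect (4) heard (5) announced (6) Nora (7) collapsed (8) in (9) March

4

The displaced element is "Sarah" (word 1).
It is linked across 1 clause boundary (Ø).
It functions as the subject of "announced", so the gap sits immediately after word 4 ("heard").
Base order: An architect heard that Sarah announced Nora collapsed in March.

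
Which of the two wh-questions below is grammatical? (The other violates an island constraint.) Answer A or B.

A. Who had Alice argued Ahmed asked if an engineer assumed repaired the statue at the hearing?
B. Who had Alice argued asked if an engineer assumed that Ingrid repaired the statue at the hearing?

In A, the wh-phrase is extracted from inside a wh-island (introduced by "if"), which blocks movement.
In B, the extraction path crosses only that-complement boundaries, which are transparent.
So B is grammatical.

B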